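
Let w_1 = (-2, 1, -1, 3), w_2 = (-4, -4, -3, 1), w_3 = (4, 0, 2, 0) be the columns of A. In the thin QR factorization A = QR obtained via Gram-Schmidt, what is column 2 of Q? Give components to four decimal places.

w_1 = (-2, 1, -1, 3); ‖w_1‖ = 3.8730, so e_1 = (-0.5164, 0.2582, -0.2582, 0.7746).
e_1·w_2 = (-0.5164)·(-4) + 0.2582·(-4) + (-0.2582)·(-3) + 0.7746·1 = 2.5820.
u_2 = w_2 − 2.5820·e_1 = (-2.6667, -4.6667, -2.3333, -1.0000).
‖u_2‖ = 5.9442, so e_2 = (-0.4486, -0.7851, -0.3925, -0.1682).

e_2 = (-0.4486, -0.7851, -0.3925, -0.1682)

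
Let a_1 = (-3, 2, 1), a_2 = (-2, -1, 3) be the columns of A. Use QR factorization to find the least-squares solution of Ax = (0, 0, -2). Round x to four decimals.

x = (0.0952, -0.4762)

a_1 = (-3, 2, 1); ‖a_1‖ = 3.7417, so e_1 = (-0.8018, 0.5345, 0.2673).
e_1·a_2 = (-0.8018)·(-2) + 0.5345·(-1) + 0.2673·3 = 1.8708.
u_2 = a_2 − 1.8708·e_1 = (-0.5000, -2.0000, 2.5000).
‖u_2‖ = 3.2404, so e_2 = (-0.1543, -0.6172, 0.7715).
Qᵀb = (-0.5345, -1.5430).
Back-substitute: x_2 = -1.5430/3.2404 = -0.4762.
x_1 = (-0.5345 − 1.8708·(-0.4762))/3.7417 = 0.0952.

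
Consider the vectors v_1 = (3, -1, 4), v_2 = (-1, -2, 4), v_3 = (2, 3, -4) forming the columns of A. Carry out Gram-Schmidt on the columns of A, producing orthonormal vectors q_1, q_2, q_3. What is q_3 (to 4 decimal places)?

q_1 = v_1/‖v_1‖ = (3, -1, 4)/5.0990 = (0.5883, -0.1961, 0.7845).
r_{12} = q_1·v_2 = 2.9417.
u_2 = v_2 − 2.9417·q_1 = (-2.7308, -1.4231, 1.6923).
‖u_2‖ = 3.5137, so q_2 = (-0.7772, -0.4050, 0.4816).
r_{13} = q_1·v_3 = -2.5495; r_{23} = q_2·v_3 = -4.6959.
u_3 = v_3 + 2.5495·q_1 + 4.6959·q_2 = (-0.1495, 0.5981, 0.2617).
‖u_3‖ = 0.6698, so q_3 = (-0.2233, 0.8930, 0.3907).

q_3 = (-0.2233, 0.8930, 0.3907)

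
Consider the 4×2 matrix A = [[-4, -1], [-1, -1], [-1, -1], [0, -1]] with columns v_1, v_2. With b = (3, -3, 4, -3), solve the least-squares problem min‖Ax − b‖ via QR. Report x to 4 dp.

v_1 = (-4, -1, -1, 0); ‖v_1‖ = 4.2426, so e_1 = (-0.9428, -0.2357, -0.2357, 0.0000).
e_1·v_2 = (-0.9428)·(-1) + (-0.2357)·(-1) + (-0.2357)·(-1) + 0.0000·(-1) = 1.4142.
u_2 = v_2 − 1.4142·e_1 = (0.3333, -0.6667, -0.6667, -1.0000).
‖u_2‖ = 1.4142, so e_2 = (0.2357, -0.4714, -0.4714, -0.7071).
Qᵀb = (-3.0641, 2.3570).
Back-substitute: x_2 = 2.3570/1.4142 = 1.6667.
x_1 = (-3.0641 − 1.4142·1.6667)/4.2426 = -1.2778.

x = (-1.2778, 1.6667)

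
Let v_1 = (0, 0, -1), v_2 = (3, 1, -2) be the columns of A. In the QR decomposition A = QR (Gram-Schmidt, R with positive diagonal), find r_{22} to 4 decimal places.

r_{22} = 3.1623

v_1 = (0, 0, -1); ‖v_1‖ = 1.0000, so q_1 = (0.0000, 0.0000, -1.0000).
q_1·v_2 = 0.0000·3 + 0.0000·1 + (-1.0000)·(-2) = 2.0000.
u_2 = v_2 − 2.0000·q_1 = (3.0000, 1.0000, 0.0000).
r_{22} = ‖u_2‖ = 3.1623.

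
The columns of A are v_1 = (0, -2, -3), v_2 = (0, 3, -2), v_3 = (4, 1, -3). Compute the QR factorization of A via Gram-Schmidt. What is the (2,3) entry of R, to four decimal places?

v_1 = (0, -2, -3); ‖v_1‖ = 3.6056, so q_1 = (0.0000, -0.5547, -0.8321).
q_1·v_2 = 0.0000·0 + (-0.5547)·3 + (-0.8321)·(-2) = 0.0000.
u_2 = v_2 + 0.0000·q_1 = (0.0000, 3.0000, -2.0000).
‖u_2‖ = 3.6056, so q_2 = (0.0000, 0.8321, -0.5547).
r_{23} = q_2·v_3 = 2.4962.

r_{23} = 2.4962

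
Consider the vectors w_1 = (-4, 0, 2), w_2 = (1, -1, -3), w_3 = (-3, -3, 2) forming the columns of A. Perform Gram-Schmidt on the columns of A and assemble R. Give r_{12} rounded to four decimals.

r_{12} = -2.2361

w_1 = (-4, 0, 2); ‖w_1‖ = 4.4721, so q_1 = (-0.8944, 0.0000, 0.4472).
r_{12} = q_1·w_2 = -2.2361.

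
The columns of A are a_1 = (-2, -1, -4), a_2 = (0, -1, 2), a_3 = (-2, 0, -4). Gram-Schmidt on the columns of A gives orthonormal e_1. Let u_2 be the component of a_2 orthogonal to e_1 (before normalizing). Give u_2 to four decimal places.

u_2 = (-0.6667, -1.3333, 0.6667)

e_1 = a_1/‖a_1‖ = (-2, -1, -4)/4.5826 = (-0.4364, -0.2182, -0.8729).
r_{12} = e_1·a_2 = -1.5275.
u_2 = a_2 + 1.5275·e_1 = (-0.6667, -1.3333, 0.6667).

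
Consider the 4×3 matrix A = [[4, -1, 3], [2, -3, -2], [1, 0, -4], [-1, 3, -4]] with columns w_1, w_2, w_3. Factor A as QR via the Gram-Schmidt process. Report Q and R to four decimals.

w_1 = (4, 2, 1, -1); ‖w_1‖ = 4.6904, so q_1 = (0.8528, 0.4264, 0.2132, -0.2132).
q_1·w_2 = 0.8528·(-1) + 0.4264·(-3) + 0.2132·0 + (-0.2132)·3 = -2.7716.
u_2 = w_2 + 2.7716·q_1 = (1.3636, -1.8182, 0.5909, 2.4091).
‖u_2‖ = 3.3643, so q_2 = (0.4053, -0.5404, 0.1756, 0.7161).
q_1·w_3 = 0.8528·3 + 0.4264·(-2) + 0.2132·(-4) + (-0.2132)·(-4) = 1.7056; q_2·w_3 = 0.4053·3 + (-0.5404)·(-2) + 0.1756·(-4) + 0.7161·(-4) = -1.2700.
u_3 = w_3 − 1.7056·q_1 + 1.2700·q_2 = (2.0602, -3.4137, -4.1406, -2.7269).
‖u_3‖ = 6.3622, so q_3 = (0.3238, -0.5366, -0.6508, -0.4286).

Q = [[0.8528, 0.4053, 0.3238], [0.4264, -0.5404, -0.5366], [0.2132, 0.1756, -0.6508], [-0.2132, 0.7161, -0.4286]], R = [[4.6904, -2.7716, 1.7056], [0.0000, 3.3643, -1.2700], [0.0000, 0.0000, 6.3622]]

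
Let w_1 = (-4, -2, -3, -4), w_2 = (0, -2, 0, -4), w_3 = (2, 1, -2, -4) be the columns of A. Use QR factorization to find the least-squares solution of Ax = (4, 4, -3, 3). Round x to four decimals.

q_1 = w_1/‖w_1‖ = (-4, -2, -3, -4)/6.7082 = (-0.5963, -0.2981, -0.4472, -0.5963).
r_{12} = q_1·w_2 = 2.9814.
u_2 = w_2 − 2.9814·q_1 = (1.7778, -1.1111, 1.3333, -2.2222).
‖u_2‖ = 3.3333, so q_2 = (0.5333, -0.3333, 0.4000, -0.6667).
r_{13} = q_1·w_3 = 1.7889; r_{23} = q_2·w_3 = 2.6000.
u_3 = w_3 − 1.7889·q_1 − 2.6000·q_2 = (1.6800, 2.4000, -2.2400, -1.2000).
‖u_3‖ = 3.8781, so q_3 = (0.4332, 0.6189, -0.5776, -0.3094).
Qᵀb = (-4.0249, -2.4000, 5.0127).
Back-substitute: x_3 = 5.0127/3.8781 = 1.2926.
x_2 = (-2.4000 − 2.6000·1.2926)/3.3333 = -1.7282.
x_1 = (-4.0249 − 2.9814·(-1.7282) − 1.7889·1.2926)/6.7082 = -0.1766.

x = (-0.1766, -1.7282, 1.2926)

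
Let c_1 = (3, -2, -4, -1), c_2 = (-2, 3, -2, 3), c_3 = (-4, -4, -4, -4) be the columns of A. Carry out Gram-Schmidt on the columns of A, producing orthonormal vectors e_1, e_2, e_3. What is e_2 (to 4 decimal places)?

e_2 = (-0.2634, 0.5132, -0.5942, 0.5605)

e_1 = c_1/‖c_1‖ = (3, -2, -4, -1)/5.4772 = (0.5477, -0.3651, -0.7303, -0.1826).
r_{12} = e_1·c_2 = -1.2780.
u_2 = c_2 + 1.2780·e_1 = (-1.3000, 2.5333, -2.9333, 2.7667).
‖u_2‖ = 4.9363, so e_2 = (-0.2634, 0.5132, -0.5942, 0.5605).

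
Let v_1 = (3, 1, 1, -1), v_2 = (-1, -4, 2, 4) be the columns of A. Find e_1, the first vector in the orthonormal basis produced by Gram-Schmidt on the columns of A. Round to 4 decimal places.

e_1 = v_1/‖v_1‖ = (3, 1, 1, -1)/3.4641 = (0.8660, 0.2887, 0.2887, -0.2887).

e_1 = (0.8660, 0.2887, 0.2887, -0.2887)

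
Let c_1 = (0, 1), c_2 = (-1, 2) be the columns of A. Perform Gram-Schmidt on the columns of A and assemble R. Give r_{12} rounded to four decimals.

r_{12} = 2.0000

c_1 = (0, 1); ‖c_1‖ = 1.0000, so q_1 = (0.0000, 1.0000).
r_{12} = q_1·c_2 = 2.0000.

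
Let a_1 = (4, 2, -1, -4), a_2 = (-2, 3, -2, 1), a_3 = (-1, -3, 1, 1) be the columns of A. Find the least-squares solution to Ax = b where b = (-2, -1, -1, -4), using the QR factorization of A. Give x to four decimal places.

a_1 = (4, 2, -1, -4); ‖a_1‖ = 6.0828, so q_1 = (0.6576, 0.3288, -0.1644, -0.6576).
q_1·a_2 = 0.6576·(-2) + 0.3288·3 + (-0.1644)·(-2) + (-0.6576)·1 = -0.6576.
u_2 = a_2 + 0.6576·q_1 = (-1.5676, 3.2162, -2.1081, 0.5676).
‖u_2‖ = 4.1914, so q_2 = (-0.3740, 0.7673, -0.5030, 0.1354).
q_1·a_3 = 0.6576·(-1) + 0.3288·(-3) + (-0.1644)·1 + (-0.6576)·1 = -2.4660; q_2·a_3 = (-0.3740)·(-1) + 0.7673·(-3) + (-0.5030)·1 + 0.1354·1 = -2.2956.
u_3 = a_3 + 2.4660·q_1 + 2.2956·q_2 = (-0.2369, -0.4277, -0.5600, -0.3108).
‖u_3‖ = 0.8057, so q_3 = (-0.2940, -0.5308, -0.6950, -0.3857).
Qᵀb = (1.1508, -0.0580, 3.3566).
Back-substitute: x_3 = 3.3566/0.8057 = 4.1659.
x_2 = (-0.0580 + 2.2956·4.1659)/4.1914 = 2.2678.
x_1 = (1.1508 + 0.6576·2.2678 + 2.4660·4.1659)/6.0828 = 2.1232.

x = (2.1232, 2.2678, 4.1659)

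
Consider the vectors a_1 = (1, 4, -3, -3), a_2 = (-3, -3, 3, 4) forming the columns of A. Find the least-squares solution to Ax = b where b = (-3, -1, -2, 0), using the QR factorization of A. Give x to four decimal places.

q_1 = a_1/‖a_1‖ = (1, 4, -3, -3)/5.9161 = (0.1690, 0.6761, -0.5071, -0.5071).
r_{12} = q_1·a_2 = -6.0851.
u_2 = a_2 + 6.0851·q_1 = (-1.9714, 1.1143, -0.0857, 0.9143).
‖u_2‖ = 2.4437, so q_2 = (-0.8068, 0.4560, -0.0351, 0.3741).
Qᵀb = (-0.1690, 2.0344).
Back-substitute: x_2 = 2.0344/2.4437 = 0.8325.
x_1 = (-0.1690 + 6.0851·0.8325)/5.9161 = 0.8278.

x = (0.8278, 0.8325)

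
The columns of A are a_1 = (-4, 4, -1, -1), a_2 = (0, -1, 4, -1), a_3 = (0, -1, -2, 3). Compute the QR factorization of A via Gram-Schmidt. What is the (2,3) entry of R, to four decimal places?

a_1 = (-4, 4, -1, -1); ‖a_1‖ = 5.8310, so e_1 = (-0.6860, 0.6860, -0.1715, -0.1715).
e_1·a_2 = (-0.6860)·0 + 0.6860·(-1) + (-0.1715)·4 + (-0.1715)·(-1) = -1.2005.
u_2 = a_2 + 1.2005·e_1 = (-0.8235, -0.1765, 3.7941, -1.2059).
‖u_2‖ = 4.0693, so e_2 = (-0.2024, -0.0434, 0.9324, -0.2963).
r_{23} = e_2·a_3 = -2.7104.

r_{23} = -2.7104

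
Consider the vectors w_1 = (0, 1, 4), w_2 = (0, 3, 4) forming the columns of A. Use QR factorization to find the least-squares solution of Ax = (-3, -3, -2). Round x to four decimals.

q_1 = w_1/‖w_1‖ = (0, 1, 4)/4.1231 = (0.0000, 0.2425, 0.9701).
r_{12} = q_1·w_2 = 4.6082.
u_2 = w_2 − 4.6082·q_1 = (0.0000, 1.8824, -0.4706).
‖u_2‖ = 1.9403, so q_2 = (0.0000, 0.9701, -0.2425).
Qᵀb = (-2.6679, -2.4254).
Back-substitute: x_2 = -2.4254/1.9403 = -1.2500.
x_1 = (-2.6679 − 4.6082·(-1.2500))/4.1231 = 0.7500.

x = (0.7500, -1.2500)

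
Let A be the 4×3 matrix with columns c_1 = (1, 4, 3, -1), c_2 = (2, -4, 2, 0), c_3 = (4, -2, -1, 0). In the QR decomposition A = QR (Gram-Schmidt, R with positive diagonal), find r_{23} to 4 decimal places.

c_1 = (1, 4, 3, -1); ‖c_1‖ = 5.1962, so e_1 = (0.1925, 0.7698, 0.5774, -0.1925).
e_1·c_2 = 0.1925·2 + 0.7698·(-4) + 0.5774·2 + (-0.1925)·0 = -1.5396.
u_2 = c_2 + 1.5396·e_1 = (2.2963, -2.8148, 2.8889, -0.2963).
‖u_2‖ = 4.6508, so e_2 = (0.4937, -0.6052, 0.6212, -0.0637).
r_{23} = e_2·c_3 = 2.5643.

r_{23} = 2.5643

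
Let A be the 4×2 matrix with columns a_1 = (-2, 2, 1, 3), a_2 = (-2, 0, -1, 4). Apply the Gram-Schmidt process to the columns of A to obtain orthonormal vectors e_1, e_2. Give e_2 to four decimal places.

e_2 = (-0.1143, -0.5717, -0.6288, 0.5145)

a_1 = (-2, 2, 1, 3); ‖a_1‖ = 4.2426, so e_1 = (-0.4714, 0.4714, 0.2357, 0.7071).
e_1·a_2 = (-0.4714)·(-2) + 0.4714·0 + 0.2357·(-1) + 0.7071·4 = 3.5355.
u_2 = a_2 − 3.5355·e_1 = (-0.3333, -1.6667, -1.8333, 1.5000).
‖u_2‖ = 2.9155, so e_2 = (-0.1143, -0.5717, -0.6288, 0.5145).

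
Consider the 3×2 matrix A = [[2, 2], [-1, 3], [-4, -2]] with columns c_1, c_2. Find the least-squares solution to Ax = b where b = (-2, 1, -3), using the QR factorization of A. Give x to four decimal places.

c_1 = (2, -1, -4); ‖c_1‖ = 4.5826, so e_1 = (0.4364, -0.2182, -0.8729).
e_1·c_2 = 0.4364·2 + (-0.2182)·3 + (-0.8729)·(-2) = 1.9640.
u_2 = c_2 − 1.9640·e_1 = (1.1429, 3.4286, -0.2857).
‖u_2‖ = 3.6253, so e_2 = (0.3152, 0.9457, -0.0788).
Qᵀb = (1.5275, 0.5517).
Back-substitute: x_2 = 0.5517/3.6253 = 0.1522.
x_1 = (1.5275 − 1.9640·0.1522)/4.5826 = 0.2681.

x = (0.2681, 0.1522)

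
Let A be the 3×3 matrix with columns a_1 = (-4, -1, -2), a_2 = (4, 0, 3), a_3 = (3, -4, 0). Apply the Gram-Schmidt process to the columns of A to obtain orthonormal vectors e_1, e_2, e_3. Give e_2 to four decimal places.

e_2 = (-0.1363, -0.7498, 0.6475)

a_1 = (-4, -1, -2); ‖a_1‖ = 4.5826, so e_1 = (-0.8729, -0.2182, -0.4364).
e_1·a_2 = (-0.8729)·4 + (-0.2182)·0 + (-0.4364)·3 = -4.8008.
u_2 = a_2 + 4.8008·e_1 = (-0.1905, -1.0476, 0.9048).
‖u_2‖ = 1.3973, so e_2 = (-0.1363, -0.7498, 0.6475).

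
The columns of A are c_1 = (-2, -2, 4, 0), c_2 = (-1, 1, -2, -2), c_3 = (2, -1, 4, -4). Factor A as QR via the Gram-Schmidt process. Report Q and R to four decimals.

c_1 = (-2, -2, 4, 0); ‖c_1‖ = 4.8990, so e_1 = (-0.4082, -0.4082, 0.8165, 0.0000).
e_1·c_2 = (-0.4082)·(-1) + (-0.4082)·1 + 0.8165·(-2) + 0.0000·(-2) = -1.6330.
u_2 = c_2 + 1.6330·e_1 = (-1.6667, 0.3333, -0.6667, -2.0000).
‖u_2‖ = 2.7080, so e_2 = (-0.6155, 0.1231, -0.2462, -0.7385).
e_1·c_3 = (-0.4082)·2 + (-0.4082)·(-1) + 0.8165·4 + 0.0000·(-4) = 2.8577; e_2·c_3 = (-0.6155)·2 + 0.1231·(-1) + (-0.2462)·4 + (-0.7385)·(-4) = 0.6155.
u_3 = c_3 − 2.8577·e_1 − 0.6155·e_2 = (3.5455, 0.0909, 1.8182, -3.5455).
‖u_3‖ = 5.3343, so e_3 = (0.6647, 0.0170, 0.3408, -0.6647).

Q = [[-0.4082, -0.6155, 0.6647], [-0.4082, 0.1231, 0.0170], [0.8165, -0.2462, 0.3408], [0.0000, -0.7385, -0.6647]], R = [[4.8990, -1.6330, 2.8577], [0.0000, 2.7080, 0.6155], [0.0000, 0.0000, 5.3343]]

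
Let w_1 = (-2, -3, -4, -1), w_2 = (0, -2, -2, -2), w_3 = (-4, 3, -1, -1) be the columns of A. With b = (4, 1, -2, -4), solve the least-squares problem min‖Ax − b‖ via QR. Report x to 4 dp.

x = (-1.5714, 2.9607, 0.1929)

q_1 = w_1/‖w_1‖ = (-2, -3, -4, -1)/5.4772 = (-0.3651, -0.5477, -0.7303, -0.1826).
r_{12} = q_1·w_2 = 2.9212.
u_2 = w_2 − 2.9212·q_1 = (1.0667, -0.4000, 0.1333, -1.4667).
‖u_2‖ = 1.8619, so q_2 = (0.5729, -0.2148, 0.0716, -0.7877).
r_{13} = q_1·w_3 = 0.7303; r_{23} = q_2·w_3 = -2.2200.
u_3 = w_3 − 0.7303·q_1 + 2.2200·q_2 = (-2.4615, 2.9231, -0.3077, -2.6154).
‖u_3‖ = 4.6410, so q_3 = (-0.5304, 0.6298, -0.0663, -0.5635).
Qᵀb = (0.1826, 5.0844, 0.8950).
Back-substitute: x_3 = 0.8950/4.6410 = 0.1929.
x_2 = (5.0844 + 2.2200·0.1929)/1.8619 = 2.9607.
x_1 = (0.1826 − 2.9212·2.9607 − 0.7303·0.1929)/5.4772 = -1.5714.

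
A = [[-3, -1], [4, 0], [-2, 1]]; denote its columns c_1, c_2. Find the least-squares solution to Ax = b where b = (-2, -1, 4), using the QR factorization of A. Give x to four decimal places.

q_1 = c_1/‖c_1‖ = (-3, 4, -2)/5.3852 = (-0.5571, 0.7428, -0.3714).
r_{12} = q_1·c_2 = 0.1857.
u_2 = c_2 − 0.1857·q_1 = (-0.8966, -0.1379, 1.0690).
‖u_2‖ = 1.4020, so q_2 = (-0.6395, -0.0984, 0.7625).
Qᵀb = (-1.1142, 4.4273).
Back-substitute: x_2 = 4.4273/1.4020 = 3.1579.
x_1 = (-1.1142 − 0.1857·3.1579)/5.3852 = -0.3158.

x = (-0.3158, 3.1579)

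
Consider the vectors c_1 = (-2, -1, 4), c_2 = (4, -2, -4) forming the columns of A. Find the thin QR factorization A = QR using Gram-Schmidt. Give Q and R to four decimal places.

e_1 = c_1/‖c_1‖ = (-2, -1, 4)/4.5826 = (-0.4364, -0.2182, 0.8729).
r_{12} = e_1·c_2 = -4.8008.
u_2 = c_2 + 4.8008·e_1 = (1.9048, -3.0476, 0.1905).
‖u_2‖ = 3.5989, so e_2 = (0.5293, -0.8468, 0.0529).

Q = [[-0.4364, 0.5293], [-0.2182, -0.8468], [0.8729, 0.0529]], R = [[4.5826, -4.8008], [0.0000, 3.5989]]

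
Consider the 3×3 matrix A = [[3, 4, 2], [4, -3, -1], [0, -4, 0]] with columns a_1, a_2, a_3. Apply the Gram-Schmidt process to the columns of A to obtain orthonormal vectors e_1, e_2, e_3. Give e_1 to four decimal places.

e_1 = (0.6000, 0.8000, 0.0000)

e_1 = a_1/‖a_1‖ = (3, 4, 0)/5.0000 = (0.6000, 0.8000, 0.0000).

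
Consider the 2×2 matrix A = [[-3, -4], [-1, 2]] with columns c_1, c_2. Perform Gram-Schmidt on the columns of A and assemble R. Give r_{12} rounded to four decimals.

r_{12} = 3.1623

c_1 = (-3, -1); ‖c_1‖ = 3.1623, so e_1 = (-0.9487, -0.3162).
r_{12} = e_1·c_2 = 3.1623.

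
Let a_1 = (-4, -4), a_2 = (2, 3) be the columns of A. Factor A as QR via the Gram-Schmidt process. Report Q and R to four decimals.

Q = [[-0.7071, -0.7071], [-0.7071, 0.7071]], R = [[5.6569, -3.5355], [0.0000, 0.7071]]

q_1 = a_1/‖a_1‖ = (-4, -4)/5.6569 = (-0.7071, -0.7071).
r_{12} = q_1·a_2 = -3.5355.
u_2 = a_2 + 3.5355·q_1 = (-0.5000, 0.5000).
‖u_2‖ = 0.7071, so q_2 = (-0.7071, 0.7071).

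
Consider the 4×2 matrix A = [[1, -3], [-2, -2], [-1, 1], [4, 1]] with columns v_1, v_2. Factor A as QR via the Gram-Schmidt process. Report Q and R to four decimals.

Q = [[0.2132, -0.8422], [-0.4264, -0.4331], [-0.2132, 0.3128], [0.8528, 0.0722]], R = [[4.6904, 0.8528], [0.0000, 3.7779]]

e_1 = v_1/‖v_1‖ = (1, -2, -1, 4)/4.6904 = (0.2132, -0.4264, -0.2132, 0.8528).
r_{12} = e_1·v_2 = 0.8528.
u_2 = v_2 − 0.8528·e_1 = (-3.1818, -1.6364, 1.1818, 0.2727).
‖u_2‖ = 3.7779, so e_2 = (-0.8422, -0.4331, 0.3128, 0.0722).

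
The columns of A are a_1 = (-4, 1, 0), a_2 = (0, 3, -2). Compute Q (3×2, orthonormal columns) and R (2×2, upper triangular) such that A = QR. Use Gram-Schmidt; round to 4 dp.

Q = [[-0.9701, 0.1999], [0.2425, 0.7996], [0.0000, -0.5664]], R = [[4.1231, 0.7276], [0.0000, 3.5314]]

q_1 = a_1/‖a_1‖ = (-4, 1, 0)/4.1231 = (-0.9701, 0.2425, 0.0000).
r_{12} = q_1·a_2 = 0.7276.
u_2 = a_2 − 0.7276·q_1 = (0.7059, 2.8235, -2.0000).
‖u_2‖ = 3.5314, so q_2 = (0.1999, 0.7996, -0.5664).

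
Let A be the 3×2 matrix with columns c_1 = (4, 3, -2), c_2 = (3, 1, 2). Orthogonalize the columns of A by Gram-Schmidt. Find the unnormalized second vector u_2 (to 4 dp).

u_2 = (1.4828, -0.1379, 2.7586)

e_1 = c_1/‖c_1‖ = (4, 3, -2)/5.3852 = (0.7428, 0.5571, -0.3714).
r_{12} = e_1·c_2 = 2.0426.
u_2 = c_2 − 2.0426·e_1 = (1.4828, -0.1379, 2.7586).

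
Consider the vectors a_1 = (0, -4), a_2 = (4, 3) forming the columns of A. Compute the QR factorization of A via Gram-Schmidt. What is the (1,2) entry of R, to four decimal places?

a_1 = (0, -4); ‖a_1‖ = 4.0000, so e_1 = (0.0000, -1.0000).
r_{12} = e_1·a_2 = -3.0000.

r_{12} = -3.0000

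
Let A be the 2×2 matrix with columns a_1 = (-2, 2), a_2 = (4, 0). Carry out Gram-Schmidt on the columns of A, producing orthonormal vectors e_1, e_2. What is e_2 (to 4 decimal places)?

a_1 = (-2, 2); ‖a_1‖ = 2.8284, so e_1 = (-0.7071, 0.7071).
e_1·a_2 = (-0.7071)·4 + 0.7071·0 = -2.8284.
u_2 = a_2 + 2.8284·e_1 = (2.0000, 2.0000).
‖u_2‖ = 2.8284, so e_2 = (0.7071, 0.7071).

e_2 = (0.7071, 0.7071)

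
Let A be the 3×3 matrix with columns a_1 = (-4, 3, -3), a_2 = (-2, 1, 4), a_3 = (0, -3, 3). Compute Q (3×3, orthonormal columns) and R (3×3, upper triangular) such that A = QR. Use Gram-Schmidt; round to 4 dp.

Q = [[-0.6860, -0.4624, -0.5618], [0.5145, 0.2376, -0.8239], [-0.5145, 0.8542, -0.0749]], R = [[5.8310, -0.1715, -3.0870], [0.0000, 4.5794, 1.8497], [0.0000, 0.0000, 2.2470]]

a_1 = (-4, 3, -3); ‖a_1‖ = 5.8310, so e_1 = (-0.6860, 0.5145, -0.5145).
e_1·a_2 = (-0.6860)·(-2) + 0.5145·1 + (-0.5145)·4 = -0.1715.
u_2 = a_2 + 0.1715·e_1 = (-2.1176, 1.0882, 3.9118).
‖u_2‖ = 4.5794, so e_2 = (-0.4624, 0.2376, 0.8542).
e_1·a_3 = (-0.6860)·0 + 0.5145·(-3) + (-0.5145)·3 = -3.0870; e_2·a_3 = (-0.4624)·0 + 0.2376·(-3) + 0.8542·3 = 1.8497.
u_3 = a_3 + 3.0870·e_1 − 1.8497·e_2 = (-1.2623, -1.8513, -0.1683).
‖u_3‖ = 2.2470, so e_3 = (-0.5618, -0.8239, -0.0749).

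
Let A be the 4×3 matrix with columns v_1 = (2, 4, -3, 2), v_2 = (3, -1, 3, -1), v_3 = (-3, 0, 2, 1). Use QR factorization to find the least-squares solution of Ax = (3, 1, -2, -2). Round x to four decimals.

v_1 = (2, 4, -3, 2); ‖v_1‖ = 5.7446, so q_1 = (0.3482, 0.6963, -0.5222, 0.3482).
q_1·v_2 = 0.3482·3 + 0.6963·(-1) + (-0.5222)·3 + 0.3482·(-1) = -1.5667.
u_2 = v_2 + 1.5667·q_1 = (3.5455, 0.0909, 2.1818, -0.4545).
‖u_2‖ = 4.1887, so q_2 = (0.8464, 0.0217, 0.5209, -0.1085).
q_1·v_3 = 0.3482·(-3) + 0.6963·0 + (-0.5222)·2 + 0.3482·1 = -1.7408; q_2·v_3 = 0.8464·(-3) + 0.0217·0 + 0.5209·2 + (-0.1085)·1 = -1.6060.
u_3 = v_3 + 1.7408·q_1 + 1.6060·q_2 = (-1.0345, 1.2470, 1.9275, 1.4318).
‖u_3‖ = 2.8966, so q_3 = (-0.3572, 0.4305, 0.6654, 0.4943).
Qᵀb = (2.0889, 1.7363, -2.9604).
Back-substitute: x_3 = -2.9604/2.8966 = -1.0220.
x_2 = (1.7363 + 1.6060·(-1.0220))/4.1887 = 0.0226.
x_1 = (2.0889 + 1.5667·0.0226 + 1.7408·(-1.0220))/5.7446 = 0.0601.

x = (0.0601, 0.0226, -1.0220)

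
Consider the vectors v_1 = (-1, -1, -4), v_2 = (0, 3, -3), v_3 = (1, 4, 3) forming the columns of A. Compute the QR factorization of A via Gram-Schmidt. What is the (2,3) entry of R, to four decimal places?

v_1 = (-1, -1, -4); ‖v_1‖ = 4.2426, so q_1 = (-0.2357, -0.2357, -0.9428).
q_1·v_2 = (-0.2357)·0 + (-0.2357)·3 + (-0.9428)·(-3) = 2.1213.
u_2 = v_2 − 2.1213·q_1 = (0.5000, 3.5000, -1.0000).
‖u_2‖ = 3.6742, so q_2 = (0.1361, 0.9526, -0.2722).
r_{23} = q_2·v_3 = 3.1299.

r_{23} = 3.1299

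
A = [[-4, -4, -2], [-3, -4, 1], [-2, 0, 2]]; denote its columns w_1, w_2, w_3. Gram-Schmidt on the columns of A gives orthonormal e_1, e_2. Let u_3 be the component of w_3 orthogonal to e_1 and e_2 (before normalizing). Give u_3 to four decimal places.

u_3 = (-1.7778, 1.7778, 0.8889)

w_1 = (-4, -3, -2); ‖w_1‖ = 5.3852, so e_1 = (-0.7428, -0.5571, -0.3714).
e_1·w_2 = (-0.7428)·(-4) + (-0.5571)·(-4) + (-0.3714)·0 = 5.1995.
u_2 = w_2 − 5.1995·e_1 = (-0.1379, -1.1034, 1.9310).
‖u_2‖ = 2.2283, so e_2 = (-0.0619, -0.4952, 0.8666).
e_1·w_3 = (-0.7428)·(-2) + (-0.5571)·1 + (-0.3714)·2 = 0.1857; e_2·w_3 = (-0.0619)·(-2) + (-0.4952)·1 + 0.8666·2 = 1.3618.
u_3 = w_3 − 0.1857·e_1 − 1.3618·e_2 = (-1.7778, 1.7778, 0.8889).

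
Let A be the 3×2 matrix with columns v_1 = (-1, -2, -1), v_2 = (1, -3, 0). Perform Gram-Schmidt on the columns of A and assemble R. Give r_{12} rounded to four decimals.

r_{12} = 2.0412

v_1 = (-1, -2, -1); ‖v_1‖ = 2.4495, so e_1 = (-0.4082, -0.8165, -0.4082).
r_{12} = e_1·v_2 = 2.0412.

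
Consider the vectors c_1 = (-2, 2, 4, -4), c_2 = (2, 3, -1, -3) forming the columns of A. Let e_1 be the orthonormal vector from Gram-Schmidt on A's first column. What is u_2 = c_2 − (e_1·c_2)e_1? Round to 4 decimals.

c_1 = (-2, 2, 4, -4); ‖c_1‖ = 6.3246, so e_1 = (-0.3162, 0.3162, 0.6325, -0.6325).
e_1·c_2 = (-0.3162)·2 + 0.3162·3 + 0.6325·(-1) + (-0.6325)·(-3) = 1.5811.
u_2 = c_2 − 1.5811·e_1 = (2.5000, 2.5000, -2.0000, -2.0000).

u_2 = (2.5000, 2.5000, -2.0000, -2.0000)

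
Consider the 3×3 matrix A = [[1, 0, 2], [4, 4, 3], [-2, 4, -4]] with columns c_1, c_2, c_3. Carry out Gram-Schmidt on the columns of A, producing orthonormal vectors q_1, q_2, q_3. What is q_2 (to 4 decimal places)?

q_1 = c_1/‖c_1‖ = (1, 4, -2)/4.5826 = (0.2182, 0.8729, -0.4364).
r_{12} = q_1·c_2 = 1.7457.
u_2 = c_2 − 1.7457·q_1 = (-0.3810, 2.4762, 4.7619).
‖u_2‖ = 5.3807, so q_2 = (-0.0708, 0.4602, 0.8850).

q_2 = (-0.0708, 0.4602, 0.8850)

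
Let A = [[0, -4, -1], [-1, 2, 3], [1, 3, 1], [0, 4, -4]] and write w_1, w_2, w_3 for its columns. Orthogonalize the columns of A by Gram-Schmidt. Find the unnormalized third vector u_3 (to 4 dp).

u_3 = (-1.1798, 2.1124, 2.1124, -3.8202)

q_1 = w_1/‖w_1‖ = (0, -1, 1, 0)/1.4142 = (0.0000, -0.7071, 0.7071, 0.0000).
r_{12} = q_1·w_2 = 0.7071.
u_2 = w_2 − 0.7071·q_1 = (-4.0000, 2.5000, 2.5000, 4.0000).
‖u_2‖ = 6.6708, so q_2 = (-0.5996, 0.3748, 0.3748, 0.5996).
r_{13} = q_1·w_3 = -1.4142; r_{23} = q_2·w_3 = -0.2998.
u_3 = w_3 + 1.4142·q_1 + 0.2998·q_2 = (-1.1798, 2.1124, 2.1124, -3.8202).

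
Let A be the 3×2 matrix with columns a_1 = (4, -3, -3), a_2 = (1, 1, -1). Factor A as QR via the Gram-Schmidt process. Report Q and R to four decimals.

a_1 = (4, -3, -3); ‖a_1‖ = 5.8310, so q_1 = (0.6860, -0.5145, -0.5145).
q_1·a_2 = 0.6860·1 + (-0.5145)·1 + (-0.5145)·(-1) = 0.6860.
u_2 = a_2 − 0.6860·q_1 = (0.5294, 1.3529, -0.6471).
‖u_2‖ = 1.5904, so q_2 = (0.3329, 0.8507, -0.4068).

Q = [[0.6860, 0.3329], [-0.5145, 0.8507], [-0.5145, -0.4068]], R = [[5.8310, 0.6860], [0.0000, 1.5904]]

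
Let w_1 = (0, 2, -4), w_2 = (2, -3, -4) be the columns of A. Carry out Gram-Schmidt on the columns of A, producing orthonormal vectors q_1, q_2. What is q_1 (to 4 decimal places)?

q_1 = (0.0000, 0.4472, -0.8944)

q_1 = w_1/‖w_1‖ = (0, 2, -4)/4.4721 = (0.0000, 0.4472, -0.8944).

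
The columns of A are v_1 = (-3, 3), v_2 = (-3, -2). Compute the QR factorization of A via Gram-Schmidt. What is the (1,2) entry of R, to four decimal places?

r_{12} = 0.7071

v_1 = (-3, 3); ‖v_1‖ = 4.2426, so e_1 = (-0.7071, 0.7071).
r_{12} = e_1·v_2 = 0.7071.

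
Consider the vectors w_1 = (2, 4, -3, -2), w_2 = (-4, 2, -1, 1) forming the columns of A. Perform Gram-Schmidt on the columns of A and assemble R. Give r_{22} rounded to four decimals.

r_{22} = 4.6872

w_1 = (2, 4, -3, -2); ‖w_1‖ = 5.7446, so q_1 = (0.3482, 0.6963, -0.5222, -0.3482).
q_1·w_2 = 0.3482·(-4) + 0.6963·2 + (-0.5222)·(-1) + (-0.3482)·1 = 0.1741.
u_2 = w_2 − 0.1741·q_1 = (-4.0606, 1.8788, -0.9091, 1.0606).
r_{22} = ‖u_2‖ = 4.6872.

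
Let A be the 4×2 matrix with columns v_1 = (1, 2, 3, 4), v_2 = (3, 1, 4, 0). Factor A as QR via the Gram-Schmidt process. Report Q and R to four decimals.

Q = [[0.1826, 0.6015], [0.3651, -0.0330], [0.5477, 0.5685], [0.7303, -0.5603]], R = [[5.4772, 3.1038], [0.0000, 4.0456]]

v_1 = (1, 2, 3, 4); ‖v_1‖ = 5.4772, so q_1 = (0.1826, 0.3651, 0.5477, 0.7303).
q_1·v_2 = 0.1826·3 + 0.3651·1 + 0.5477·4 + 0.7303·0 = 3.1038.
u_2 = v_2 − 3.1038·q_1 = (2.4333, -0.1333, 2.3000, -2.2667).
‖u_2‖ = 4.0456, so q_2 = (0.6015, -0.0330, 0.5685, -0.5603).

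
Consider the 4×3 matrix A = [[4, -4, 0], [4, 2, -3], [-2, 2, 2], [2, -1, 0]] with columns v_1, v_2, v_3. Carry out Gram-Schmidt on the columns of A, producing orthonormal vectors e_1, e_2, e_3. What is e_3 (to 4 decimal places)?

v_1 = (4, 4, -2, 2); ‖v_1‖ = 6.3246, so e_1 = (0.6325, 0.6325, -0.3162, 0.3162).
e_1·v_2 = 0.6325·(-4) + 0.6325·2 + (-0.3162)·2 + 0.3162·(-1) = -2.2136.
u_2 = v_2 + 2.2136·e_1 = (-2.6000, 3.4000, 1.3000, -0.3000).
‖u_2‖ = 4.4833, so e_2 = (-0.5799, 0.7584, 0.2900, -0.0669).
e_1·v_3 = 0.6325·0 + 0.6325·(-3) + (-0.3162)·2 + 0.3162·0 = -2.5298; e_2·v_3 = (-0.5799)·0 + 0.7584·(-3) + 0.2900·2 + (-0.0669)·0 = -1.6952.
u_3 = v_3 + 2.5298·e_1 + 1.6952·e_2 = (0.6169, -0.1144, 1.6915, 0.6866).
‖u_3‖ = 1.9304, so e_3 = (0.3196, -0.0593, 0.8763, 0.3557).

e_3 = (0.3196, -0.0593, 0.8763, 0.3557)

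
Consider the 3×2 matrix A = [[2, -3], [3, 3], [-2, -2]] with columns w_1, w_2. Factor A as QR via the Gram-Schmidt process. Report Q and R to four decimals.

Q = [[0.4851, -0.8745], [0.7276, 0.4036], [-0.4851, -0.2691]], R = [[4.1231, 1.6977], [0.0000, 4.3724]]

w_1 = (2, 3, -2); ‖w_1‖ = 4.1231, so e_1 = (0.4851, 0.7276, -0.4851).
e_1·w_2 = 0.4851·(-3) + 0.7276·3 + (-0.4851)·(-2) = 1.6977.
u_2 = w_2 − 1.6977·e_1 = (-3.8235, 1.7647, -1.1765).
‖u_2‖ = 4.3724, so e_2 = (-0.8745, 0.4036, -0.2691).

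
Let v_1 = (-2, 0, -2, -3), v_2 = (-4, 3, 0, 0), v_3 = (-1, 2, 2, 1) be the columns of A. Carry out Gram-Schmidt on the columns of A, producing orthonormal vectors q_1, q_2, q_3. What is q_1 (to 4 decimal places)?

q_1 = (-0.4851, 0.0000, -0.4851, -0.7276)

v_1 = (-2, 0, -2, -3); ‖v_1‖ = 4.1231, so q_1 = (-0.4851, 0.0000, -0.4851, -0.7276).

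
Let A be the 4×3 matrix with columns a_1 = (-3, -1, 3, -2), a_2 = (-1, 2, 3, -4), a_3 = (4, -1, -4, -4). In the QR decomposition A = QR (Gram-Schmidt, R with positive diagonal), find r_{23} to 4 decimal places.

a_1 = (-3, -1, 3, -2); ‖a_1‖ = 4.7958, so e_1 = (-0.6255, -0.2085, 0.6255, -0.4170).
e_1·a_2 = (-0.6255)·(-1) + (-0.2085)·2 + 0.6255·3 + (-0.4170)·(-4) = 3.7533.
u_2 = a_2 − 3.7533·e_1 = (1.3478, 2.7826, 0.6522, -2.4348).
‖u_2‖ = 3.9891, so e_2 = (0.3379, 0.6976, 0.1635, -0.6104).
r_{23} = e_2·a_3 = 2.4414.

r_{23} = 2.4414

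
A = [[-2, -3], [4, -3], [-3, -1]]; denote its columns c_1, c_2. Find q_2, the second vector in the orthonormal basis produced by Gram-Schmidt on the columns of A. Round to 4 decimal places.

q_2 = (-0.7418, -0.5982, -0.3031)

c_1 = (-2, 4, -3); ‖c_1‖ = 5.3852, so q_1 = (-0.3714, 0.7428, -0.5571).
q_1·c_2 = (-0.3714)·(-3) + 0.7428·(-3) + (-0.5571)·(-1) = -0.5571.
u_2 = c_2 + 0.5571·q_1 = (-3.2069, -2.5862, -1.3103).
‖u_2‖ = 4.3232, so q_2 = (-0.7418, -0.5982, -0.3031).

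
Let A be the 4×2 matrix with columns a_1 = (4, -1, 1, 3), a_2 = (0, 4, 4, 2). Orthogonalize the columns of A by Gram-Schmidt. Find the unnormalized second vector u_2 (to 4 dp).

e_1 = a_1/‖a_1‖ = (4, -1, 1, 3)/5.1962 = (0.7698, -0.1925, 0.1925, 0.5774).
r_{12} = e_1·a_2 = 1.1547.
u_2 = a_2 − 1.1547·e_1 = (-0.8889, 4.2222, 3.7778, 1.3333).

u_2 = (-0.8889, 4.2222, 3.7778, 1.3333)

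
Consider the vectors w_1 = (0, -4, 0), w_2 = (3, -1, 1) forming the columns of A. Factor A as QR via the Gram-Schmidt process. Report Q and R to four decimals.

Q = [[0.0000, 0.9487], [-1.0000, 0.0000], [0.0000, 0.3162]], R = [[4.0000, 1.0000], [0.0000, 3.1623]]

q_1 = w_1/‖w_1‖ = (0, -4, 0)/4.0000 = (0.0000, -1.0000, 0.0000).
r_{12} = q_1·w_2 = 1.0000.
u_2 = w_2 − 1.0000·q_1 = (3.0000, 0.0000, 1.0000).
‖u_2‖ = 3.1623, so q_2 = (0.9487, 0.0000, 0.3162).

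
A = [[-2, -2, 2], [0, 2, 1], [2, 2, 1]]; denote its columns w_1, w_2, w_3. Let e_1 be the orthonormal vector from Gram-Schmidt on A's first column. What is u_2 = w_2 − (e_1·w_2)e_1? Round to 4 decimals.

u_2 = (0.0000, 2.0000, 0.0000)

e_1 = w_1/‖w_1‖ = (-2, 0, 2)/2.8284 = (-0.7071, 0.0000, 0.7071).
r_{12} = e_1·w_2 = 2.8284.
u_2 = w_2 − 2.8284·e_1 = (0.0000, 2.0000, 0.0000).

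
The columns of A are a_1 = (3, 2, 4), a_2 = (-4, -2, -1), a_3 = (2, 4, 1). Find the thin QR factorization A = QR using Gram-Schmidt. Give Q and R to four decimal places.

a_1 = (3, 2, 4); ‖a_1‖ = 5.3852, so e_1 = (0.5571, 0.3714, 0.7428).
e_1·a_2 = 0.5571·(-4) + 0.3714·(-2) + 0.7428·(-1) = -3.7139.
u_2 = a_2 + 3.7139·e_1 = (-1.9310, -0.6207, 1.7586).
‖u_2‖ = 2.6846, so e_2 = (-0.7193, -0.2312, 0.6551).
e_1·a_3 = 0.5571·2 + 0.3714·4 + 0.7428·1 = 3.3425; e_2·a_3 = (-0.7193)·2 + (-0.2312)·4 + 0.6551·1 = -1.7084.
u_3 = a_3 − 3.3425·e_1 + 1.7084·e_2 = (-1.0909, 2.3636, -0.3636).
‖u_3‖ = 2.6285, so e_3 = (-0.4150, 0.8992, -0.1383).

Q = [[0.5571, -0.7193, -0.4150], [0.3714, -0.2312, 0.8992], [0.7428, 0.6551, -0.1383]], R = [[5.3852, -3.7139, 3.3425], [0.0000, 2.6846, -1.7084], [0.0000, 0.0000, 2.6285]]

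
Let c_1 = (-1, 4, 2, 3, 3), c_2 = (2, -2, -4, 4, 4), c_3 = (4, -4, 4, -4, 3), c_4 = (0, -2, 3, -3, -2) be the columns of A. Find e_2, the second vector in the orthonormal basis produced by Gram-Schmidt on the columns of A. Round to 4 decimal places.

e_1 = c_1/‖c_1‖ = (-1, 4, 2, 3, 3)/6.2450 = (-0.1601, 0.6405, 0.3203, 0.4804, 0.4804).
r_{12} = e_1·c_2 = 0.9608.
u_2 = c_2 − 0.9608·e_1 = (2.1538, -2.6154, -4.3077, 3.5385, 3.5385).
‖u_2‖ = 7.4214, so e_2 = (0.2902, -0.3524, -0.5804, 0.4768, 0.4768).

e_2 = (0.2902, -0.3524, -0.5804, 0.4768, 0.4768)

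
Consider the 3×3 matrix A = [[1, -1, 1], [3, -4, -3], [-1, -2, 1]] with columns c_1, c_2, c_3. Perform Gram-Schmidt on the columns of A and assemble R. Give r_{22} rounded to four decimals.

e_1 = c_1/‖c_1‖ = (1, 3, -1)/3.3166 = (0.3015, 0.9045, -0.3015).
r_{12} = e_1·c_2 = -3.3166.
u_2 = c_2 + 3.3166·e_1 = (0.0000, -1.0000, -3.0000).
r_{22} = ‖u_2‖ = 3.1623.

r_{22} = 3.1623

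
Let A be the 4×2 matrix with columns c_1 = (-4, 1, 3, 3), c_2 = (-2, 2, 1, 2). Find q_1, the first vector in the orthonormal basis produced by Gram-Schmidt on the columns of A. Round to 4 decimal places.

c_1 = (-4, 1, 3, 3); ‖c_1‖ = 5.9161, so q_1 = (-0.6761, 0.1690, 0.5071, 0.5071).

q_1 = (-0.6761, 0.1690, 0.5071, 0.5071)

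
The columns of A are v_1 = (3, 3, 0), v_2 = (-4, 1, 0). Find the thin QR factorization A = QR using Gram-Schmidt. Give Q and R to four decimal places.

Q = [[0.7071, -0.7071], [0.7071, 0.7071], [0.0000, 0.0000]], R = [[4.2426, -2.1213], [0.0000, 3.5355]]

e_1 = v_1/‖v_1‖ = (3, 3, 0)/4.2426 = (0.7071, 0.7071, 0.0000).
r_{12} = e_1·v_2 = -2.1213.
u_2 = v_2 + 2.1213·e_1 = (-2.5000, 2.5000, 0.0000).
‖u_2‖ = 3.5355, so e_2 = (-0.7071, 0.7071, 0.0000).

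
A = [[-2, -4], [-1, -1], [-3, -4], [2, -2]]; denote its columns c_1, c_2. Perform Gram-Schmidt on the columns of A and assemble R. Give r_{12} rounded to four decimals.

e_1 = c_1/‖c_1‖ = (-2, -1, -3, 2)/4.2426 = (-0.4714, -0.2357, -0.7071, 0.4714).
r_{12} = e_1·c_2 = 4.0069.

r_{12} = 4.0069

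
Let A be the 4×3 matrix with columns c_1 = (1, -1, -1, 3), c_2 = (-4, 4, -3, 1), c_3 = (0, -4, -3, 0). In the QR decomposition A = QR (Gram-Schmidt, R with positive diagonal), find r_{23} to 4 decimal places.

c_1 = (1, -1, -1, 3); ‖c_1‖ = 3.4641, so e_1 = (0.2887, -0.2887, -0.2887, 0.8660).
e_1·c_2 = 0.2887·(-4) + (-0.2887)·4 + (-0.2887)·(-3) + 0.8660·1 = -0.5774.
u_2 = c_2 + 0.5774·e_1 = (-3.8333, 3.8333, -3.1667, 1.5000).
‖u_2‖ = 6.4550, so e_2 = (-0.5939, 0.5939, -0.4906, 0.2324).
r_{23} = e_2·c_3 = -0.9037.

r_{23} = -0.9037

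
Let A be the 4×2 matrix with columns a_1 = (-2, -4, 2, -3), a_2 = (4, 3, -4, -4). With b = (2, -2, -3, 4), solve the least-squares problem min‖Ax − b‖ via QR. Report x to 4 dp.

x = (-0.5108, -0.1785)

a_1 = (-2, -4, 2, -3); ‖a_1‖ = 5.7446, so e_1 = (-0.3482, -0.6963, 0.3482, -0.5222).
e_1·a_2 = (-0.3482)·4 + (-0.6963)·3 + 0.3482·(-4) + (-0.5222)·(-4) = -2.7852.
u_2 = a_2 + 2.7852·e_1 = (3.0303, 1.0606, -3.0303, -5.4545).
‖u_2‖ = 7.0173, so e_2 = (0.4318, 0.1511, -0.4318, -0.7773).
Qᵀb = (-2.4371, -1.2523).
Back-substitute: x_2 = -1.2523/7.0173 = -0.1785.
x_1 = (-2.4371 + 2.7852·(-0.1785))/5.7446 = -0.5108.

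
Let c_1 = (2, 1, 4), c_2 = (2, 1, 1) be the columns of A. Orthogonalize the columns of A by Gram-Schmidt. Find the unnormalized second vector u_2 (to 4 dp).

u_2 = (1.1429, 0.5714, -0.7143)

c_1 = (2, 1, 4); ‖c_1‖ = 4.5826, so q_1 = (0.4364, 0.2182, 0.8729).
q_1·c_2 = 0.4364·2 + 0.2182·1 + 0.8729·1 = 1.9640.
u_2 = c_2 − 1.9640·q_1 = (1.1429, 0.5714, -0.7143).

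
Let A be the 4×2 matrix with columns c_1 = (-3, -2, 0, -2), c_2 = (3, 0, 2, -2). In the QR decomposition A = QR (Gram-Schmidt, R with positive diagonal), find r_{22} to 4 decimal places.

r_{22} = 3.9407

c_1 = (-3, -2, 0, -2); ‖c_1‖ = 4.1231, so e_1 = (-0.7276, -0.4851, 0.0000, -0.4851).
e_1·c_2 = (-0.7276)·3 + (-0.4851)·0 + 0.0000·2 + (-0.4851)·(-2) = -1.2127.
u_2 = c_2 + 1.2127·e_1 = (2.1176, -0.5882, 2.0000, -2.5882).
r_{22} = ‖u_2‖ = 3.9407.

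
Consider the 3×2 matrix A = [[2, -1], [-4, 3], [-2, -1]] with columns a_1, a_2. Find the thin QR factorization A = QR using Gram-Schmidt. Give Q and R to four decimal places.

Q = [[0.4082, 0.0000], [-0.8165, 0.4472], [-0.4082, -0.8944]], R = [[4.8990, -2.4495], [0.0000, 2.2361]]

a_1 = (2, -4, -2); ‖a_1‖ = 4.8990, so q_1 = (0.4082, -0.8165, -0.4082).
q_1·a_2 = 0.4082·(-1) + (-0.8165)·3 + (-0.4082)·(-1) = -2.4495.
u_2 = a_2 + 2.4495·q_1 = (0.0000, 1.0000, -2.0000).
‖u_2‖ = 2.2361, so q_2 = (0.0000, 0.4472, -0.8944).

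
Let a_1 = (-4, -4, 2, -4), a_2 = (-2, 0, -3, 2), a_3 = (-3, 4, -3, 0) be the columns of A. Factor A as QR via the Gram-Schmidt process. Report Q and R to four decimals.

Q = [[-0.5547, -0.6096, -0.3725], [-0.5547, -0.1143, 0.8036], [0.2774, -0.6857, -0.0586], [-0.5547, 0.3810, -0.4604]], R = [[7.2111, -0.8321, -1.3868], [0.0000, 4.0383, 3.4287], [0.0000, 0.0000, 4.5079]]

a_1 = (-4, -4, 2, -4); ‖a_1‖ = 7.2111, so e_1 = (-0.5547, -0.5547, 0.2774, -0.5547).
e_1·a_2 = (-0.5547)·(-2) + (-0.5547)·0 + 0.2774·(-3) + (-0.5547)·2 = -0.8321.
u_2 = a_2 + 0.8321·e_1 = (-2.4615, -0.4615, -2.7692, 1.5385).
‖u_2‖ = 4.0383, so e_2 = (-0.6096, -0.1143, -0.6857, 0.3810).
e_1·a_3 = (-0.5547)·(-3) + (-0.5547)·4 + 0.2774·(-3) + (-0.5547)·0 = -1.3868; e_2·a_3 = (-0.6096)·(-3) + (-0.1143)·4 + (-0.6857)·(-3) + 0.3810·0 = 3.4287.
u_3 = a_3 + 1.3868·e_1 − 3.4287·e_2 = (-1.6792, 3.6226, -0.2642, -2.0755).
‖u_3‖ = 4.5079, so e_3 = (-0.3725, 0.8036, -0.0586, -0.4604).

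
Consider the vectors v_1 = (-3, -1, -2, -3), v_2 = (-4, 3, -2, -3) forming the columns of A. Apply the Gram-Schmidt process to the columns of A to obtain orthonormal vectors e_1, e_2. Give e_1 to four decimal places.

e_1 = (-0.6255, -0.2085, -0.4170, -0.6255)

v_1 = (-3, -1, -2, -3); ‖v_1‖ = 4.7958, so e_1 = (-0.6255, -0.2085, -0.4170, -0.6255).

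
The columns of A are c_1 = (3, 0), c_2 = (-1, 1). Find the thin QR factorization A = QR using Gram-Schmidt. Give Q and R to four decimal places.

Q = [[1.0000, 0.0000], [0.0000, 1.0000]], R = [[3.0000, -1.0000], [0.0000, 1.0000]]

c_1 = (3, 0); ‖c_1‖ = 3.0000, so q_1 = (1.0000, 0.0000).
q_1·c_2 = 1.0000·(-1) + 0.0000·1 = -1.0000.
u_2 = c_2 + 1.0000·q_1 = (0.0000, 1.0000).
‖u_2‖ = 1.0000, so q_2 = (0.0000, 1.0000).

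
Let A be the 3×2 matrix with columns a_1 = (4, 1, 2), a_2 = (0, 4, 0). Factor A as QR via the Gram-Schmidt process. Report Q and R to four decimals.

Q = [[0.8729, -0.1952], [0.2182, 0.9759], [0.4364, -0.0976]], R = [[4.5826, 0.8729], [0.0000, 3.9036]]

q_1 = a_1/‖a_1‖ = (4, 1, 2)/4.5826 = (0.8729, 0.2182, 0.4364).
r_{12} = q_1·a_2 = 0.8729.
u_2 = a_2 − 0.8729·q_1 = (-0.7619, 3.8095, -0.3810).
‖u_2‖ = 3.9036, so q_2 = (-0.1952, 0.9759, -0.0976).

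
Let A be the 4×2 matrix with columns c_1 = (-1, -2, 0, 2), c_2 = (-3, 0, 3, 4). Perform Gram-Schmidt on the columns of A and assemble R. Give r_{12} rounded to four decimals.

c_1 = (-1, -2, 0, 2); ‖c_1‖ = 3.0000, so q_1 = (-0.3333, -0.6667, 0.0000, 0.6667).
r_{12} = q_1·c_2 = 3.6667.

r_{12} = 3.6667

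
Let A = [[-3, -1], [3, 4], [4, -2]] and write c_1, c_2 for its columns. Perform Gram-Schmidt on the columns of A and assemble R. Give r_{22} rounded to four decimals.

r_{22} = 4.4225

c_1 = (-3, 3, 4); ‖c_1‖ = 5.8310, so q_1 = (-0.5145, 0.5145, 0.6860).
q_1·c_2 = (-0.5145)·(-1) + 0.5145·4 + 0.6860·(-2) = 1.2005.
u_2 = c_2 − 1.2005·q_1 = (-0.3824, 3.3824, -2.8235).
r_{22} = ‖u_2‖ = 4.4225.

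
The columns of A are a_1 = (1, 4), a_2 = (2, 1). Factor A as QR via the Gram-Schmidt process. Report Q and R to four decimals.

a_1 = (1, 4); ‖a_1‖ = 4.1231, so e_1 = (0.2425, 0.9701).
e_1·a_2 = 0.2425·2 + 0.9701·1 = 1.4552.
u_2 = a_2 − 1.4552·e_1 = (1.6471, -0.4118).
‖u_2‖ = 1.6977, so e_2 = (0.9701, -0.2425).

Q = [[0.2425, 0.9701], [0.9701, -0.2425]], R = [[4.1231, 1.4552], [0.0000, 1.6977]]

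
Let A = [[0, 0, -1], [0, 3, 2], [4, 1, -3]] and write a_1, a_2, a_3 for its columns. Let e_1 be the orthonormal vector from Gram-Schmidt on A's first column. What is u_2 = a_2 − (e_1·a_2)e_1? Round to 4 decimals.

a_1 = (0, 0, 4); ‖a_1‖ = 4.0000, so e_1 = (0.0000, 0.0000, 1.0000).
e_1·a_2 = 0.0000·0 + 0.0000·3 + 1.0000·1 = 1.0000.
u_2 = a_2 − 1.0000·e_1 = (0.0000, 3.0000, 0.0000).

u_2 = (0.0000, 3.0000, 0.0000)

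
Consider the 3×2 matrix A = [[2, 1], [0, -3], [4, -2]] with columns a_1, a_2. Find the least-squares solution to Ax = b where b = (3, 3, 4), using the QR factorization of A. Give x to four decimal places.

x = (0.9180, -0.6066)

q_1 = a_1/‖a_1‖ = (2, 0, 4)/4.4721 = (0.4472, 0.0000, 0.8944).
r_{12} = q_1·a_2 = -1.3416.
u_2 = a_2 + 1.3416·q_1 = (1.6000, -3.0000, -0.8000).
‖u_2‖ = 3.4928, so q_2 = (0.4581, -0.8589, -0.2290).
Qᵀb = (4.9193, -2.1186).
Back-substitute: x_2 = -2.1186/3.4928 = -0.6066.
x_1 = (4.9193 + 1.3416·(-0.6066))/4.4721 = 0.9180.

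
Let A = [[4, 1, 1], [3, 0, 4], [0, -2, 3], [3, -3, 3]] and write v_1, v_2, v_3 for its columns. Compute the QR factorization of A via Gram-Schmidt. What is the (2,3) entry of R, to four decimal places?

v_1 = (4, 3, 0, 3); ‖v_1‖ = 5.8310, so q_1 = (0.6860, 0.5145, 0.0000, 0.5145).
q_1·v_2 = 0.6860·1 + 0.5145·0 + 0.0000·(-2) + 0.5145·(-3) = -0.8575.
u_2 = v_2 + 0.8575·q_1 = (1.5882, 0.4412, -2.0000, -2.5588).
‖u_2‖ = 3.6421, so q_2 = (0.4361, 0.1211, -0.5491, -0.7026).
r_{23} = q_2·v_3 = -2.8345.

r_{23} = -2.8345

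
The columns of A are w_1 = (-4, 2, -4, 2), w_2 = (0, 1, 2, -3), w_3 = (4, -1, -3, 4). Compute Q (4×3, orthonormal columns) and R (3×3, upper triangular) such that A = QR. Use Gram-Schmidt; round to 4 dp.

Q = [[-0.6325, -0.3721, 0.6794], [0.3162, 0.4961, 0.5661], [-0.6325, 0.2481, -0.4529], [0.3162, -0.7442, -0.1132]], R = [[6.3246, -1.8974, 0.3162], [0.0000, 3.2249, -5.7056], [0.0000, 0.0000, 3.0571]]

q_1 = w_1/‖w_1‖ = (-4, 2, -4, 2)/6.3246 = (-0.6325, 0.3162, -0.6325, 0.3162).
r_{12} = q_1·w_2 = -1.8974.
u_2 = w_2 + 1.8974·q_1 = (-1.2000, 1.6000, 0.8000, -2.4000).
‖u_2‖ = 3.2249, so q_2 = (-0.3721, 0.4961, 0.2481, -0.7442).
r_{13} = q_1·w_3 = 0.3162; r_{23} = q_2·w_3 = -5.7056.
u_3 = w_3 − 0.3162·q_1 + 5.7056·q_2 = (2.0769, 1.7308, -1.3846, -0.3462).
‖u_3‖ = 3.0571, so q_3 = (0.6794, 0.5661, -0.4529, -0.1132).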